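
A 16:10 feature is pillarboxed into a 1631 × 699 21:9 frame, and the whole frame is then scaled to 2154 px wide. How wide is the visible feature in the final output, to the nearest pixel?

In the 1631×699 frame the feature fills the height: width = 699 × 16/10 ≈ 1118.40 px.
Scaling 1631 → 2154 is ×1.3207, so the width becomes 1118.40 × 1.3207 ≈ 1477.03 px.

1477 px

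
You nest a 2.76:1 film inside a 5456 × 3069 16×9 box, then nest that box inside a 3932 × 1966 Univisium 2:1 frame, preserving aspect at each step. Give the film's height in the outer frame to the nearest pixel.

1266 px

Inside the 5456×3069 canvas the film is width-limited at 5456.00 × 1976.81.
The 16×9 canvas is height-limited in 3932×1966, giving 3495.11 × 1966.00; scale factor 0.6406.
The film scales with it: height 1976.81 × 0.6406 ≈ 1266.34.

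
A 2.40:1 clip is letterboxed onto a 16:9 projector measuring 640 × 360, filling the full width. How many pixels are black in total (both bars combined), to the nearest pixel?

Content height = 640 / 2.400 ≈ 266.6667 px.
Black = 360 − 266.6667 = 93.3333 px.
That's 93.3333 × 640 ≈ 59733 black pixels.

59733 pixels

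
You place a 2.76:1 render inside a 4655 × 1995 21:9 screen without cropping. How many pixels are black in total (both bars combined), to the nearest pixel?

1435629 pixels

2.76:1 (2.760) > 21:9 (2.333), so the render fills the width.
Content height = 4655 / 2.760 ≈ 1686.5942 px.
1995 − 1686.5942 = 308.4058 px of bars.
Bar area = 308.4058 × 4655 ≈ 1435629 px.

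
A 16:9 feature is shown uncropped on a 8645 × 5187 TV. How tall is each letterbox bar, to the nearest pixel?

Since 1.778 > 1.667, the feature is width-limited.
That makes the image 4862.81 px tall (8645 × 9/16).
5187 − 4862.81 = 324.19 px of bars (162.09 each).

162 px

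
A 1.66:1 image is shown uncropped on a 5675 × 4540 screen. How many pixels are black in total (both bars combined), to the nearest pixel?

6363521 pixels

Since 1.660 > 1.250, the image is width-limited.
The image is 5675 / 1.660 ≈ 3418.6747 px tall.
Black = 4540 − 3418.6747 = 1121.3253 px.
That's 1121.3253 × 5675 ≈ 6363521 black pixels.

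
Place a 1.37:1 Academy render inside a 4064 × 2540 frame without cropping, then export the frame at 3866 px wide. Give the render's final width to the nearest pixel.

3310 px

Fitted into 4064×2540, the render spans the height; its width is 2540 × 1.370 ≈ 3479.80 px.
Scaling 4064 → 3866 is ×0.9513, so the width becomes 3479.80 × 0.9513 ≈ 3310.26 px.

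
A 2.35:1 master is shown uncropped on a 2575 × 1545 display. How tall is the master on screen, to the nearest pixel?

1096 px

Since 2.350 > 1.667, the master is width-limited.
That makes the image 1095.74 px tall (2575 / 2.350).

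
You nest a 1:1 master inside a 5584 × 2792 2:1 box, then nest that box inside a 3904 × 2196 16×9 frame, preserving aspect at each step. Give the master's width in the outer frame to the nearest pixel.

1952 px

1:1 in 5584×2792: fills the height, so the master is 2792.00 × 2792.00.
2:1 in 3904×2196: fills the width, so the intermediate becomes 3904.00 × 1952.00 — a scale of ×0.6991.
So the master's width is 2792.00 × 0.6991 ≈ 1952.00.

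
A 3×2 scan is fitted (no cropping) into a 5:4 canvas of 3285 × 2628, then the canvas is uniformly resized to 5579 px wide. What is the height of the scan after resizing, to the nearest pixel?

Fitted into 3285×2628, the scan spans the width; its height is 3285 × 2/3 ≈ 2190.00 px.
Resizing to 5579 px wide multiplies everything by 1.6983: 2190.00 → 3719.33 px.

3719 px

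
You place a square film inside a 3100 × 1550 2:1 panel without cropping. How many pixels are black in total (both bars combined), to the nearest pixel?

square (1.000) < 2:1 (2.000), so the film fills the height.
That makes the image 1550.0000 px wide (1550 × 1/1).
Leftover width: 3100 − 1550.0000 = 1550.0000 px.
Across the 1550-px span: 1550.0000 × 1550 ≈ 2402500 px.

2402500 pixels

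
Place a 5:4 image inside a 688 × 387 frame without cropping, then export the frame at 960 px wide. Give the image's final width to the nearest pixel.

Fitted into 688×387, the image spans the height; its width is 387 × 5/4 ≈ 483.75 px.
The frame scales by 960/688 = 1.3953; 483.75 × 1.3953 ≈ 675.00 px.

675 px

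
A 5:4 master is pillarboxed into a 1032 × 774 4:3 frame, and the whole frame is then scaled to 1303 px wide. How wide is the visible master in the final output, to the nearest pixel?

In the 1032×774 frame the master fills the height: width = 774 × 5/4 ≈ 967.50 px.
Scaling 1032 → 1303 is ×1.2626, so the width becomes 967.50 × 1.2626 ≈ 1221.56 px.

1222 px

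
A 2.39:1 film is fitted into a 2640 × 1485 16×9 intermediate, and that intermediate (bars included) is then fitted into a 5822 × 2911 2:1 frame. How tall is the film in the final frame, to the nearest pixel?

2165 px

2.39:1 in 2640×1485: fills the width, so the film is 2640.00 × 1104.60.
Second fit — the 16×9 canvas into 5822×2911 spans the height: 5175.11 × 2911.00 (×1.9603 from 2640×1485).
Applying the same ×1.9603: 1104.60 → 2165.32.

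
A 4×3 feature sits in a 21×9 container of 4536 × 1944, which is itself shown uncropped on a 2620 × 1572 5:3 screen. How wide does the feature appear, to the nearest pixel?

1497 px

First fit — 4×3 into 4536×1944 spans the height: 2592.00 × 1944.00.
Second fit — the 21×9 canvas into 2620×1572 spans the width: 2620.00 × 1122.86 (×0.5776 from 4536×1944).
The feature scales with it: width 2592.00 × 0.5776 ≈ 1497.14.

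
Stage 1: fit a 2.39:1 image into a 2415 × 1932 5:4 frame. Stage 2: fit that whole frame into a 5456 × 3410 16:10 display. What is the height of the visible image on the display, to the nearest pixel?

2.39:1 in 2415×1932: fills the width, so the image is 2415.00 × 1010.46.
5:4 in 5456×3410: fills the height, so the intermediate becomes 4262.50 × 3410.00 — a scale of ×1.7650.
The image scales with it: height 1010.46 × 1.7650 ≈ 1783.47.

1783 px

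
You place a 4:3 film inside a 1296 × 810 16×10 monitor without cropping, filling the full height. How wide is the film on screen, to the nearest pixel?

1080 px

The film is 810 × 4/3 ≈ 1080.00 px wide.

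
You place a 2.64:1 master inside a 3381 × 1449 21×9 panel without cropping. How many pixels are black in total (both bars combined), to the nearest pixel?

2.64:1 is wider than 21×9, so it spans the full width.
That makes the image 1280.6818 px tall (3381 / 2.640).
Leftover height: 1449 − 1280.6818 = 168.3182 px.
That's 168.3182 × 3381 ≈ 569084 black pixels.

569084 pixels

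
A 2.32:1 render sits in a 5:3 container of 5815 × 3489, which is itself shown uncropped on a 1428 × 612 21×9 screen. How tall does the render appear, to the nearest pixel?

2.32:1 in 5815×3489: fills the width, so the render is 5815.00 × 2506.47.
Second fit — the 5:3 canvas into 1428×612 spans the height: 1020.00 × 612.00 (×0.1754 from 5815×3489).
The render scales with it: height 2506.47 × 0.1754 ≈ 439.66.

440 px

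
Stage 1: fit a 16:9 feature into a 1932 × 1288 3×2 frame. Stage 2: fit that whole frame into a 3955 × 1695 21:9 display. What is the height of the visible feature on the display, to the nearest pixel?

First fit — 16:9 into 1932×1288 spans the width: 1932.00 × 1086.75.
3×2 in 3955×1695: fills the height, so the intermediate becomes 2542.50 × 1695.00 — a scale of ×1.3160.
So the feature's height is 1086.75 × 1.3160 ≈ 1430.16.

1430 px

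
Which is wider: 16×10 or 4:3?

16×10 = 1.6 and 4:3 = 1.333; 1.6 > 1.333.

16×10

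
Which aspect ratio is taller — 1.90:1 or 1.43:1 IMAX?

1.9 and 1.43; 1.9 > 1.43. The smaller width-to-height ratio is the taller frame.

1.43:1 IMAX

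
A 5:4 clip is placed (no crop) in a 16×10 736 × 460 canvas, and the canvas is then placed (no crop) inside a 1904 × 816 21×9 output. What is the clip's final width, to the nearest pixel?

First fit — 5:4 into 736×460 spans the height: 575.00 × 460.00.
16×10 in 1904×816: fills the height, so the intermediate becomes 1305.60 × 816.00 — a scale of ×1.7739.
The clip scales with it: width 575.00 × 1.7739 ≈ 1020.00.

1020 px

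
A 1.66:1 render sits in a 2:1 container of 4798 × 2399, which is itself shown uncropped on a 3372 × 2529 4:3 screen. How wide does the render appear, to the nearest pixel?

2799 px

Inside the 4798×2399 canvas the render is height-limited at 3982.34 × 2399.00.
The 2:1 canvas is width-limited in 3372×2529, giving 3372.00 × 1686.00; scale factor 0.7028.
Applying the same ×0.7028: 3982.34 → 2798.76.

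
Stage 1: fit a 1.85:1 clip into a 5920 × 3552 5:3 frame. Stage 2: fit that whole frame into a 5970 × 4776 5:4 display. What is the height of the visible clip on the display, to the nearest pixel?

3227 px

First fit — 1.85:1 into 5920×3552 spans the width: 5920.00 × 3200.00.
The 5:3 canvas is width-limited in 5970×4776, giving 5970.00 × 3582.00; scale factor 1.0084.
Applying the same ×1.0084: 3200.00 → 3227.03.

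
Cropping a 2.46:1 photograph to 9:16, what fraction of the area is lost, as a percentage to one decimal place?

The height stays; only width is cut (since 9:16 is narrower than 2.46:1).
(0.562)/(2.460) ≈ 0.229 of the area survives, leaving 77.13% discarded.

77.1%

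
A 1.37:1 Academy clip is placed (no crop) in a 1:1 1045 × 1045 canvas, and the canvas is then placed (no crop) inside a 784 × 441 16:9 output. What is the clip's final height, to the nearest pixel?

Inside the 1045×1045 canvas the clip is width-limited at 1045.00 × 762.77.
1:1 in 784×441: fills the height, so the intermediate becomes 441.00 × 441.00 — a scale of ×0.4220.
Applying the same ×0.4220: 762.77 → 321.90.

322 px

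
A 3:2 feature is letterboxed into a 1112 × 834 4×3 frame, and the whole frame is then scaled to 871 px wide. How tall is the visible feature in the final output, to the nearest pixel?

581 px

In the 1112×834 frame the feature fills the width: height = 1112 × 2/3 ≈ 741.33 px.
The frame scales by 871/1112 = 0.7833; 741.33 × 0.7833 ≈ 580.67 px.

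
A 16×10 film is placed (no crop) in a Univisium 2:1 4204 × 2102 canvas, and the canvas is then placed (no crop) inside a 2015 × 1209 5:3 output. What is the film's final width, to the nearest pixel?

Inside the 4204×2102 canvas the film is height-limited at 3363.20 × 2102.00.
Second fit — the Univisium 2:1 canvas into 2015×1209 spans the width: 2015.00 × 1007.50 (×0.4793 from 4204×2102).
So the film's width is 3363.20 × 0.4793 ≈ 1612.00.

1612 px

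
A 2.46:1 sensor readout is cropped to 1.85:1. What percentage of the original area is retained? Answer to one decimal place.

The height stays; only width is cut (since 1.85:1 is narrower than 2.46:1).
Area ratio = (1.850)/(2.460) = 75.20% retained.

75.2%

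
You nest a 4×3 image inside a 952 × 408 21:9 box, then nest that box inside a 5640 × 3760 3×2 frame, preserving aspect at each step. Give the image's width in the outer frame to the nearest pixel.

3223 px

Inside the 952×408 canvas the image is height-limited at 544.00 × 408.00.
The 21:9 canvas is width-limited in 5640×3760, giving 5640.00 × 2417.14; scale factor 5.9244.
So the image's width is 544.00 × 5.9244 ≈ 3222.86.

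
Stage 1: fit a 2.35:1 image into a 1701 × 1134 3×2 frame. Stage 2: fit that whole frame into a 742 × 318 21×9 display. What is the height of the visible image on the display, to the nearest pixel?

2.35:1 in 1701×1134: fills the width, so the image is 1701.00 × 723.83.
The 3×2 canvas is height-limited in 742×318, giving 477.00 × 318.00; scale factor 0.2804.
So the image's height is 723.83 × 0.2804 ≈ 202.98.

203 px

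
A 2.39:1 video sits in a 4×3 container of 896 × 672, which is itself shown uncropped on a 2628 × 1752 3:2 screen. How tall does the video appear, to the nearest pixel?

977 px

2.39:1 in 896×672: fills the width, so the video is 896.00 × 374.90.
The 4×3 canvas is height-limited in 2628×1752, giving 2336.00 × 1752.00; scale factor 2.6071.
So the video's height is 374.90 × 2.6071 ≈ 977.41.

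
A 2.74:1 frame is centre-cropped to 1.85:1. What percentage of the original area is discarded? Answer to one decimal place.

The height stays; only width is cut (since 1.85:1 is narrower than 2.74:1).
Area ratio = (1.850)/(2.740) = 67.52%; the remaining 32.48% is cropped out.

32.5%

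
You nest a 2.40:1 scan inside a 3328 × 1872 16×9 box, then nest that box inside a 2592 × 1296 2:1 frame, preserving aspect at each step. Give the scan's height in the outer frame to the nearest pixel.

Inside the 3328×1872 canvas the scan is width-limited at 3328.00 × 1386.67.
16×9 in 2592×1296: fills the height, so the intermediate becomes 2304.00 × 1296.00 — a scale of ×0.6923.
The scan scales with it: height 1386.67 × 0.6923 ≈ 960.00.

960 px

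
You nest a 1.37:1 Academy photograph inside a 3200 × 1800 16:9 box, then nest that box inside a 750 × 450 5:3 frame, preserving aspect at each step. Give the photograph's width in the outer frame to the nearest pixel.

First fit — 1.37:1 Academy into 3200×1800 spans the height: 2466.00 × 1800.00.
Second fit — the 16:9 canvas into 750×450 spans the width: 750.00 × 421.88 (×0.2344 from 3200×1800).
Applying the same ×0.2344: 2466.00 → 577.97.

578 px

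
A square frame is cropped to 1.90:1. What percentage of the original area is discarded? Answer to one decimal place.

The width stays; only height is cut (since 1.90:1 is wider than square).
(1.000)/(1.900) ≈ 0.526 of the area survives, leaving 47.37% discarded.

47.4%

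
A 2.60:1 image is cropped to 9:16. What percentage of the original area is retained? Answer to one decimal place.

21.6%

Going from 2.60:1 to 9:16 means cutting width while keeping height.
(0.562)/(2.600) ≈ 0.216 of the area survives.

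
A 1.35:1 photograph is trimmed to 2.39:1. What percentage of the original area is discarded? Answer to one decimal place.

2.39:1 is wider than 1.35:1, so the crop keeps the full width and trims the height.
Fraction kept = (1.350)/(2.390) ≈ 56.49%, so 43.51% is lost.

43.5%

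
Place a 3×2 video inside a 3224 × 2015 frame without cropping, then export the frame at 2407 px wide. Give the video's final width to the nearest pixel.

At 3224×2015 the video is height-limited, so width = 2015 × 3/2 ≈ 3022.50 px.
Resizing to 2407 px wide multiplies everything by 0.7466: 3022.50 → 2256.56 px.

2257 px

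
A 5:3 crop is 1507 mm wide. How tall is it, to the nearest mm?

1507 / 5 × 3 = 904.20.

904 mm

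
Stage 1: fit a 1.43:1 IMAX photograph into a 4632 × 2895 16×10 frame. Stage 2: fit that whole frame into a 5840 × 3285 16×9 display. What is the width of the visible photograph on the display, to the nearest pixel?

1.43:1 IMAX in 4632×2895: fills the height, so the photograph is 4139.85 × 2895.00.
The 16×10 canvas is height-limited in 5840×3285, giving 5256.00 × 3285.00; scale factor 1.1347.
So the photograph's width is 4139.85 × 1.1347 ≈ 4697.55.

4698 px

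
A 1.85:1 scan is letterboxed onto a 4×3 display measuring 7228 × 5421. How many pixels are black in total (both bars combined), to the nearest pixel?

1.85:1 (1.850) > 4×3 (1.333), so the scan fills the width.
Content height = 7228 / 1.850 ≈ 3907.0270 px.
Black = 5421 − 3907.0270 = 1513.9730 px.
Across the 7228-px span: 1513.9730 × 7228 ≈ 10942997 px.

10942997 pixels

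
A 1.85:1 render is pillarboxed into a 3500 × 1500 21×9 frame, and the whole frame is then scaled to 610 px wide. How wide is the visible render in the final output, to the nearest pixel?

At 3500×1500 the render is height-limited, so width = 1500 × 1.850 ≈ 2775.00 px.
Resizing to 610 px wide multiplies everything by 0.1743: 2775.00 → 483.64 px.

484 px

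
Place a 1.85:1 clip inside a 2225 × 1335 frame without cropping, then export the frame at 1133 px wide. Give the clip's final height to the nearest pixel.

612 px

At 2225×1335 the clip is width-limited, so height = 2225 / 1.850 ≈ 1202.70 px.
Scaling 2225 → 1133 is ×0.5092, so the height becomes 1202.70 × 0.5092 ≈ 612.43 px.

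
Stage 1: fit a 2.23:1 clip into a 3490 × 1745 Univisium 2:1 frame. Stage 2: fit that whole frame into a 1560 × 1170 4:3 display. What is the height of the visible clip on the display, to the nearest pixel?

700 px

Inside the 3490×1745 canvas the clip is width-limited at 3490.00 × 1565.02.
Univisium 2:1 in 1560×1170: fills the width, so the intermediate becomes 1560.00 × 780.00 — a scale of ×0.4470.
Applying the same ×0.4470: 1565.02 → 699.55.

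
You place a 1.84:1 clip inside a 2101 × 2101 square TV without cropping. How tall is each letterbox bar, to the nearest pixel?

Since 1.840 > 1.000, the clip is width-limited.
The clip is 2101 / 1.840 ≈ 1141.85 px tall.
2101 − 1141.85 = 959.15 px of bars (479.58 each).

480 px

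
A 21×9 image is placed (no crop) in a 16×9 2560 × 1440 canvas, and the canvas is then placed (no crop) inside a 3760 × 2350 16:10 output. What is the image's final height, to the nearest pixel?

Inside the 2560×1440 canvas the image is width-limited at 2560.00 × 1097.14.
The 16×9 canvas is width-limited in 3760×2350, giving 3760.00 × 2115.00; scale factor 1.4688.
So the image's height is 1097.14 × 1.4688 ≈ 1611.43.

1611 px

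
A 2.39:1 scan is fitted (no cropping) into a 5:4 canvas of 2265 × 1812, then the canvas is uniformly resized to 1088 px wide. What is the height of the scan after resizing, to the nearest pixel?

455 px

At 2265×1812 the scan is width-limited, so height = 2265 / 2.390 ≈ 947.70 px.
Resizing to 1088 px wide multiplies everything by 0.4804: 947.70 → 455.23 px.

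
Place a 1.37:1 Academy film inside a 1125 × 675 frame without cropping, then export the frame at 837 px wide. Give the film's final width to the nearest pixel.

At 1125×675 the film is height-limited, so width = 675 × 1.370 ≈ 924.75 px.
The frame scales by 837/1125 = 0.7440; 924.75 × 0.7440 ≈ 688.01 px.

688 px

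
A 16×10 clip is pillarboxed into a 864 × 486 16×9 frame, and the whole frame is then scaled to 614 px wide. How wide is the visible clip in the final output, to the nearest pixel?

At 864×486 the clip is height-limited, so width = 486 × 16/10 ≈ 777.60 px.
Resizing to 614 px wide multiplies everything by 0.7106: 777.60 → 552.60 px.

553 px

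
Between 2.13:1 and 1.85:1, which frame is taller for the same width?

1.85:1

2.13 and 1.85; 2.13 > 1.85. The smaller width-to-height ratio is the taller frame.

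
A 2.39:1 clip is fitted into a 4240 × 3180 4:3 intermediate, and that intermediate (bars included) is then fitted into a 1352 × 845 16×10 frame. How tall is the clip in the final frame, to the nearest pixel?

First fit — 2.39:1 into 4240×3180 spans the width: 4240.00 × 1774.06.
4:3 in 1352×845: fills the height, so the intermediate becomes 1126.67 × 845.00 — a scale of ×0.2657.
So the clip's height is 1774.06 × 0.2657 ≈ 471.41.

471 px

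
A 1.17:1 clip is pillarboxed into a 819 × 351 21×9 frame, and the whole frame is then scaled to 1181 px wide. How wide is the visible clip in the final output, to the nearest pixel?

Fitted into 819×351, the clip spans the height; its width is 351 × 1.170 ≈ 410.67 px.
Scaling 819 → 1181 is ×1.4420, so the width becomes 410.67 × 1.4420 ≈ 592.19 px.

592 px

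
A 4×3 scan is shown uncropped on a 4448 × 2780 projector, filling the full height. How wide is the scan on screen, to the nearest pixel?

3707 px

The scan is 2780 × 4/3 ≈ 3706.67 px wide.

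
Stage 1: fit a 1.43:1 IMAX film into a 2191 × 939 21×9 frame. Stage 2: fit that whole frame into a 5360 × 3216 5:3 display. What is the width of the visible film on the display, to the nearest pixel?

First fit — 1.43:1 IMAX into 2191×939 spans the height: 1342.77 × 939.00.
Second fit — the 21×9 canvas into 5360×3216 spans the width: 5360.00 × 2297.14 (×2.4464 from 2191×939).
The film scales with it: width 1342.77 × 2.4464 ≈ 3284.91.

3285 px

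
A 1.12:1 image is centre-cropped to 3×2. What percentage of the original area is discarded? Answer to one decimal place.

The width stays; only height is cut (since 3×2 is wider than 1.12:1).
Area ratio = (1.120)/(1.500) = 74.67%; the remaining 25.33% is cropped out.

25.3%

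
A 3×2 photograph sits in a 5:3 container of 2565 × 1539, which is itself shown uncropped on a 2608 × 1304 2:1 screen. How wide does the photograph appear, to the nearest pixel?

1956 px

3×2 in 2565×1539: fills the height, so the photograph is 2308.50 × 1539.00.
The 5:3 canvas is height-limited in 2608×1304, giving 2173.33 × 1304.00; scale factor 0.8473.
So the photograph's width is 2308.50 × 0.8473 ≈ 1956.00.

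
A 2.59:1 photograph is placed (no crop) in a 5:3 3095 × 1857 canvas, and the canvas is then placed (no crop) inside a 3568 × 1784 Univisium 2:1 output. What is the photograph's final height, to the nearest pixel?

1148 px

First fit — 2.59:1 into 3095×1857 spans the width: 3095.00 × 1194.98.
The 5:3 canvas is height-limited in 3568×1784, giving 2973.33 × 1784.00; scale factor 0.9607.
Applying the same ×0.9607: 1194.98 → 1148.01.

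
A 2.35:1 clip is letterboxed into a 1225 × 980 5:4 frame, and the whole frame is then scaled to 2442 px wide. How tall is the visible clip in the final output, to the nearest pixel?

Fitted into 1225×980, the clip spans the width; its height is 1225 / 2.350 ≈ 521.28 px.
Resizing to 2442 px wide multiplies everything by 1.9935: 521.28 → 1039.15 px.

1039 px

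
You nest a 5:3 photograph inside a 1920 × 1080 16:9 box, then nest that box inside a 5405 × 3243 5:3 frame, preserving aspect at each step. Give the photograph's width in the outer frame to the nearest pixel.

5067 px

5:3 in 1920×1080: fills the height, so the photograph is 1800.00 × 1080.00.
Second fit — the 16:9 canvas into 5405×3243 spans the width: 5405.00 × 3040.31 (×2.8151 from 1920×1080).
So the photograph's width is 1800.00 × 2.8151 ≈ 5067.19.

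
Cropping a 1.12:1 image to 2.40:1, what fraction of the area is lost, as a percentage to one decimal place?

53.3%

2.40:1 is wider than 1.12:1, so the crop keeps the full width and trims the height.
Fraction kept = (1.120)/(2.400) ≈ 46.67%, so 53.33% is lost.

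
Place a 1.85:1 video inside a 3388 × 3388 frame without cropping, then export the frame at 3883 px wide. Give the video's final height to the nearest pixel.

In the 3388×3388 frame the video fills the width: height = 3388 / 1.850 ≈ 1831.35 px.
Scaling 3388 → 3883 is ×1.1461, so the height becomes 1831.35 × 1.1461 ≈ 2098.92 px.

2099 px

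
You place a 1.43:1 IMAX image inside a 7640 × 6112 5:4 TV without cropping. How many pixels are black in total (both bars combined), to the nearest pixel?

1.43:1 IMAX (1.430) > 5:4 (1.250), so the image fills the width.
Content height = 7640 / 1.430 ≈ 5342.6573 px.
Leftover height: 6112 − 5342.6573 = 769.3427 px.
That's 769.3427 × 7640 ≈ 5877778 black pixels.

5877778 pixels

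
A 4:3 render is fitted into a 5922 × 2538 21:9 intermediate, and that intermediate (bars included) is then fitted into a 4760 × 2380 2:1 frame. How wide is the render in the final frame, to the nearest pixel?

4:3 in 5922×2538: fills the height, so the render is 3384.00 × 2538.00.
The 21:9 canvas is width-limited in 4760×2380, giving 4760.00 × 2040.00; scale factor 0.8038.
The render scales with it: width 3384.00 × 0.8038 ≈ 2720.00.

2720 px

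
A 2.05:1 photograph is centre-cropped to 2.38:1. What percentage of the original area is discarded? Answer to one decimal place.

13.9%

Going from 2.05:1 to 2.38:1 means cutting height while keeping width.
(2.050)/(2.380) ≈ 0.861 of the area survives, leaving 13.87% discarded.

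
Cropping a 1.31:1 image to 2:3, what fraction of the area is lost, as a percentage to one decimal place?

49.1%

The height stays; only width is cut (since 2:3 is narrower than 1.31:1).
(0.667)/(1.310) ≈ 0.509 of the area survives, leaving 49.11% discarded.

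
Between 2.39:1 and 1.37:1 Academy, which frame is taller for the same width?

2.39 and 1.37; 2.39 > 1.37. The smaller width-to-height ratio is the taller frame.

1.37:1 Academy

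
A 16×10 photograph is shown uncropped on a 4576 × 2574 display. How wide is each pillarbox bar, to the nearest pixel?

229 px

16×10 (1.600) < 16:9 (1.778), so the photograph fills the height.
The photograph is 2574 × 16/10 ≈ 4118.40 px wide.
Leftover width: 4576 − 4118.40 = 457.60 px → 228.80 each side.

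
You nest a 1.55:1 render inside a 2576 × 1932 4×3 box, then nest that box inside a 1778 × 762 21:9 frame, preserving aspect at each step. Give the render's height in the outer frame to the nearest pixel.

655 px

First fit — 1.55:1 into 2576×1932 spans the width: 2576.00 × 1661.94.
4×3 in 1778×762: fills the height, so the intermediate becomes 1016.00 × 762.00 — a scale of ×0.3944.
So the render's height is 1661.94 × 0.3944 ≈ 655.48.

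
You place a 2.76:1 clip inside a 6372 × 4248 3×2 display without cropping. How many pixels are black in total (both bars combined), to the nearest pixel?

2.76:1 is wider than 3×2, so it spans the full width.
The clip is 6372 / 2.760 ≈ 2308.6957 px tall.
4248 − 2308.6957 = 1939.3043 px of bars.
Bar area = 1939.3043 × 6372 ≈ 12357247 px.

12357247 pixels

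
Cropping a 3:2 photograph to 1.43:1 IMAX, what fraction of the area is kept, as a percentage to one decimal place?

95.3%

Going from 3:2 to 1.43:1 IMAX means cutting width while keeping height.
Area ratio = (1.430)/(1.500) = 95.33% retained.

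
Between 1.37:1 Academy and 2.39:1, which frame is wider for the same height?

2.39:1

1.37 and 2.39; 2.39 > 1.37.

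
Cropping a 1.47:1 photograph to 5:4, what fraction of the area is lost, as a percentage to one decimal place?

Going from 1.47:1 to 5:4 means cutting width while keeping height.
(1.250)/(1.470) ≈ 0.850 of the area survives, leaving 14.97% discarded.

15.0%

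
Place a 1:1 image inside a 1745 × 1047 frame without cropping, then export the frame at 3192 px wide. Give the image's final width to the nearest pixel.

Fitted into 1745×1047, the image spans the height; its width is 1047 × 1/1 ≈ 1047.00 px.
Scaling 1745 → 3192 is ×1.8292, so the width becomes 1047.00 × 1.8292 ≈ 1915.20 px.

1915 px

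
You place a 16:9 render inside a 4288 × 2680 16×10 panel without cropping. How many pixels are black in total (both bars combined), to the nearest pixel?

16:9 (1.778) > 16×10 (1.600), so the render fills the width.
That makes the image 2412.0000 px tall (4288 × 9/16).
2680 − 2412.0000 = 268.0000 px of bars.
Across the 4288-px span: 268.0000 × 4288 ≈ 1149184 px.

1149184 pixels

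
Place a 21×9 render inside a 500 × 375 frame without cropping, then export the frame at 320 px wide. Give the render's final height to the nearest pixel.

At 500×375 the render is width-limited, so height = 500 × 9/21 ≈ 214.29 px.
Scaling 500 → 320 is ×0.6400, so the height becomes 214.29 × 0.6400 ≈ 137.14 px.

137 px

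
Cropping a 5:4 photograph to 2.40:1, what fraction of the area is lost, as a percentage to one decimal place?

47.9%

2.40:1 is wider than 5:4, so the crop keeps the full width and trims the height.
Area ratio = (1.250)/(2.400) = 52.08%; the remaining 47.92% is cropped out.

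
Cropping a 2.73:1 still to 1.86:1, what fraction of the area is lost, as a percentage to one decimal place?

31.9%

The height stays; only width is cut (since 1.86:1 is narrower than 2.73:1).
Fraction kept = (1.860)/(2.730) ≈ 68.13%, so 31.87% is lost.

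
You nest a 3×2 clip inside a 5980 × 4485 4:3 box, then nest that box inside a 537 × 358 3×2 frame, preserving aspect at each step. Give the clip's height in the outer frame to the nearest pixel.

Inside the 5980×4485 canvas the clip is width-limited at 5980.00 × 3986.67.
4:3 in 537×358: fills the height, so the intermediate becomes 477.33 × 358.00 — a scale of ×0.0798.
The clip scales with it: height 3986.67 × 0.0798 ≈ 318.22.

318 px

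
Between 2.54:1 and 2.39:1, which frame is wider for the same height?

2.54 and 2.39; 2.54 > 2.39.

2.54:1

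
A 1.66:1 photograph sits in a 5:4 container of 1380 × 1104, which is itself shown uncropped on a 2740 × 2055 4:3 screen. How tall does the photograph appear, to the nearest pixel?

1.66:1 in 1380×1104: fills the width, so the photograph is 1380.00 × 831.33.
5:4 in 2740×2055: fills the height, so the intermediate becomes 2568.75 × 2055.00 — a scale of ×1.8614.
Applying the same ×1.8614: 831.33 → 1547.44.

1547 px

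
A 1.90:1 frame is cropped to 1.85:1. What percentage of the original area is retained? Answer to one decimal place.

The height stays; only width is cut (since 1.85:1 is narrower than 1.90:1).
Fraction kept = (1.850)/(1.900) ≈ 97.37%.

97.4%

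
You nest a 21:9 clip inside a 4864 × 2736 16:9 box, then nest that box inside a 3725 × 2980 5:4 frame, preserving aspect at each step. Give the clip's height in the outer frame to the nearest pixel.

1596 px

First fit — 21:9 into 4864×2736 spans the width: 4864.00 × 2084.57.
Second fit — the 16:9 canvas into 3725×2980 spans the width: 3725.00 × 2095.31 (×0.7658 from 4864×2736).
So the clip's height is 2084.57 × 0.7658 ≈ 1596.43.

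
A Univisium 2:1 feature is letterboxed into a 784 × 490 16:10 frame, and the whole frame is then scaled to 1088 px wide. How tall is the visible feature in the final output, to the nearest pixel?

544 px

At 784×490 the feature is width-limited, so height = 784 × 1/2 ≈ 392.00 px.
Scaling 784 → 1088 is ×1.3878, so the height becomes 392.00 × 1.3878 ≈ 544.00 px.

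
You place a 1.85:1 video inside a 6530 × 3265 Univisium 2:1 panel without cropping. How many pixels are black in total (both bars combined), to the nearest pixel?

1.85:1 is narrower than Univisium 2:1, so it spans the full height.
The video is 3265 × 1.850 ≈ 6040.2500 px wide.
Leftover width: 6530 − 6040.2500 = 489.7500 px.
Bar area = 489.7500 × 3265 ≈ 1599034 px.

1599034 pixels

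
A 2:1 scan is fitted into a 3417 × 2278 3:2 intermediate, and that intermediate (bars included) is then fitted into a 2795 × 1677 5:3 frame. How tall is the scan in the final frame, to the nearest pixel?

Inside the 3417×2278 canvas the scan is width-limited at 3417.00 × 1708.50.
3:2 in 2795×1677: fills the height, so the intermediate becomes 2515.50 × 1677.00 — a scale of ×0.7362.
Applying the same ×0.7362: 1708.50 → 1257.75.

1258 px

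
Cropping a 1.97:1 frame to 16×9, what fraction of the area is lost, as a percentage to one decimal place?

Going from 1.97:1 to 16×9 means cutting width while keeping height.
(1.778)/(1.970) ≈ 0.902 of the area survives, leaving 9.76% discarded.

9.8%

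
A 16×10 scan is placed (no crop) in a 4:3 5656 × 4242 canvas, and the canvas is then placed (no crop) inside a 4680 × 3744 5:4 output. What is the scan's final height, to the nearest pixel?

2925 px

Inside the 5656×4242 canvas the scan is width-limited at 5656.00 × 3535.00.
4:3 in 4680×3744: fills the width, so the intermediate becomes 4680.00 × 3510.00 — a scale of ×0.8274.
The scan scales with it: height 3535.00 × 0.8274 ≈ 2925.00.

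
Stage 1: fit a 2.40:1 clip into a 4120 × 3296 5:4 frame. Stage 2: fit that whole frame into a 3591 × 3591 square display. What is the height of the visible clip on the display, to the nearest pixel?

First fit — 2.40:1 into 4120×3296 spans the width: 4120.00 × 1716.67.
5:4 in 3591×3591: fills the width, so the intermediate becomes 3591.00 × 2872.80 — a scale of ×0.8716.
So the clip's height is 1716.67 × 0.8716 ≈ 1496.25.

1496 px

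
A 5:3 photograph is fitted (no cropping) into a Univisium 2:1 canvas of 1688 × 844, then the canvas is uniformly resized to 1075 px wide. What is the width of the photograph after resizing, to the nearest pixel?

Fitted into 1688×844, the photograph spans the height; its width is 844 × 5/3 ≈ 1406.67 px.
The frame scales by 1075/1688 = 0.6368; 1406.67 × 0.6368 ≈ 895.83 px.

896 px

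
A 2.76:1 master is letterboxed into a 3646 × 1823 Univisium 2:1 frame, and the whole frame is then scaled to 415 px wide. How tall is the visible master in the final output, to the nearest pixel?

In the 3646×1823 frame the master fills the width: height = 3646 / 2.760 ≈ 1321.01 px.
The frame scales by 415/3646 = 0.1138; 1321.01 × 0.1138 ≈ 150.36 px.

150 px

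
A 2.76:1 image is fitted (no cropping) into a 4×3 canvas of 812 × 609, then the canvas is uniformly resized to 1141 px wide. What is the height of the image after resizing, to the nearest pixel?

413 px

At 812×609 the image is width-limited, so height = 812 / 2.760 ≈ 294.20 px.
Scaling 812 → 1141 is ×1.4052, so the height becomes 294.20 × 1.4052 ≈ 413.41 px.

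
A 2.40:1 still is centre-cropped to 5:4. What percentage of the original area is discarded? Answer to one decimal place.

47.9%

The height stays; only width is cut (since 5:4 is narrower than 2.40:1).
Fraction kept = (1.250)/(2.400) ≈ 52.08%, so 47.92% is lost.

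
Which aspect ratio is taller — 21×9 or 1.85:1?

1.85:1

21×9 = 2.333 and 1.85; 2.333 > 1.85. The smaller width-to-height ratio is the taller frame.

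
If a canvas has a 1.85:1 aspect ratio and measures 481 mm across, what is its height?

At 1.85:1, 481 / 1.850 ≈ 260.

260 mm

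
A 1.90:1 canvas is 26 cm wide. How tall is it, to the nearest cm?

Height = 26 / 1.900 = 13.68.

14 cm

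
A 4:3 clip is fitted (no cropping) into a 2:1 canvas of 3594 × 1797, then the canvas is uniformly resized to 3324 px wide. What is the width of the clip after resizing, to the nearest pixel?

2216 px

Fitted into 3594×1797, the clip spans the height; its width is 1797 × 4/3 ≈ 2396.00 px.
The frame scales by 3324/3594 = 0.9249; 2396.00 × 0.9249 ≈ 2216.00 px.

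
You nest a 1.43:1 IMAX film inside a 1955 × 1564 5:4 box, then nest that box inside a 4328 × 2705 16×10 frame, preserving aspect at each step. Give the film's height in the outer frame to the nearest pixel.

2365 px

1.43:1 IMAX in 1955×1564: fills the width, so the film is 1955.00 × 1367.13.
5:4 in 4328×2705: fills the height, so the intermediate becomes 3381.25 × 2705.00 — a scale of ×1.7295.
Applying the same ×1.7295: 1367.13 → 2364.51.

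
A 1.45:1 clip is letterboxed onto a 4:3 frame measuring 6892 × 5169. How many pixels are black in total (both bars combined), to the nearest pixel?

Since 1.450 > 1.333, the clip is width-limited.
That makes the image 4753.1034 px tall (6892 / 1.450).
Leftover height: 5169 − 4753.1034 = 415.8966 px.
Across the 6892-px span: 415.8966 × 6892 ≈ 2866359 px.

2866359 pixels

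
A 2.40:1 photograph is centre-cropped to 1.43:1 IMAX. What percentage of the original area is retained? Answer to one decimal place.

Going from 2.40:1 to 1.43:1 IMAX means cutting width while keeping height.
Fraction kept = (1.430)/(2.400) ≈ 59.58%.

59.6%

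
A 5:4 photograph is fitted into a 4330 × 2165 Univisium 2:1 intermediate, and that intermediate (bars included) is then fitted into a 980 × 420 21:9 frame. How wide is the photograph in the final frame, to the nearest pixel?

525 px

5:4 in 4330×2165: fills the height, so the photograph is 2706.25 × 2165.00.
The Univisium 2:1 canvas is height-limited in 980×420, giving 840.00 × 420.00; scale factor 0.1940.
The photograph scales with it: width 2706.25 × 0.1940 ≈ 525.00.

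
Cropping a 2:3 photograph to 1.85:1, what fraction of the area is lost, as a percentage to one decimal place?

1.85:1 is wider than 2:3, so the crop keeps the full width and trims the height.
(0.667)/(1.850) ≈ 0.360 of the area survives, leaving 63.96% discarded.

64.0%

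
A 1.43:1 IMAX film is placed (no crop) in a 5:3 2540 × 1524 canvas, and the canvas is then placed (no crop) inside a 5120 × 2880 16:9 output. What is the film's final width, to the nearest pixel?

1.43:1 IMAX in 2540×1524: fills the height, so the film is 2179.32 × 1524.00.
5:3 in 5120×2880: fills the height, so the intermediate becomes 4800.00 × 2880.00 — a scale of ×1.8898.
So the film's width is 2179.32 × 1.8898 ≈ 4118.40.

4118 px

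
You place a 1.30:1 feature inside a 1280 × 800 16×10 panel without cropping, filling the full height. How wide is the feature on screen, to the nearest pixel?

That makes the image 1040.00 px wide (800 × 1.300).

1040 px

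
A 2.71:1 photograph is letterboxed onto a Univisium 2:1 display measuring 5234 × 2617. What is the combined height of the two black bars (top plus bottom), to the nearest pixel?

2.71:1 (2.710) > Univisium 2:1 (2.000), so the photograph fills the width.
Content height = 5234 / 2.710 ≈ 1931.37 px.
2617 − 1931.37 = 685.63 px of bars.

686 px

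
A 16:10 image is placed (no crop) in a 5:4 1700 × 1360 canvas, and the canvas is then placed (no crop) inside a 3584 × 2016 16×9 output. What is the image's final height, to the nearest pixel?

1575 px

Inside the 1700×1360 canvas the image is width-limited at 1700.00 × 1062.50.
Second fit — the 5:4 canvas into 3584×2016 spans the height: 2520.00 × 2016.00 (×1.4824 from 1700×1360).
Applying the same ×1.4824: 1062.50 → 1575.00.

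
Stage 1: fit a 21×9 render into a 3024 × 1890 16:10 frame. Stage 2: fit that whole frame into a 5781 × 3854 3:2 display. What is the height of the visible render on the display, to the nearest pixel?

2478 px

21×9 in 3024×1890: fills the width, so the render is 3024.00 × 1296.00.
16:10 in 5781×3854: fills the width, so the intermediate becomes 5781.00 × 3613.12 — a scale of ×1.9117.
So the render's height is 1296.00 × 1.9117 ≈ 2477.57.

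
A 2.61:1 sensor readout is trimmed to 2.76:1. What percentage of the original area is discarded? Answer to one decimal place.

2.76:1 is wider than 2.61:1, so the crop keeps the full width and trims the height.
Fraction kept = (2.610)/(2.760) ≈ 94.57%, so 5.43% is lost.

5.4%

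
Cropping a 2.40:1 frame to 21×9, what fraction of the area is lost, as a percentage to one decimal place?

The height stays; only width is cut (since 21×9 is narrower than 2.40:1).
(2.333)/(2.400) ≈ 0.972 of the area survives, leaving 2.78% discarded.

2.8%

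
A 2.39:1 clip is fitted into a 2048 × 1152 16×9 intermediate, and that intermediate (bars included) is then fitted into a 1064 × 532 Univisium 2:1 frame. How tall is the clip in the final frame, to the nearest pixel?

396 px

2.39:1 in 2048×1152: fills the width, so the clip is 2048.00 × 856.90.
Second fit — the 16×9 canvas into 1064×532 spans the height: 945.78 × 532.00 (×0.4618 from 2048×1152).
So the clip's height is 856.90 × 0.4618 ≈ 395.72.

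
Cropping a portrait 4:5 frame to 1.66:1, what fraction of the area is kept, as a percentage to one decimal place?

The width stays; only height is cut (since 1.66:1 is wider than portrait 4:5).
Area ratio = (0.800)/(1.660) = 48.19% retained.

48.2%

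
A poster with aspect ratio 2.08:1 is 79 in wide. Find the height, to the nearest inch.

38 in

79 / 2.080 = 37.98.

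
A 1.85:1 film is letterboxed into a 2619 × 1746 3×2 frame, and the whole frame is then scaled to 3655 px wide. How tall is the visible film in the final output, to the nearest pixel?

1976 px

In the 2619×1746 frame the film fills the width: height = 2619 / 1.850 ≈ 1415.68 px.
Resizing to 3655 px wide multiplies everything by 1.3956: 1415.68 → 1975.68 px.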